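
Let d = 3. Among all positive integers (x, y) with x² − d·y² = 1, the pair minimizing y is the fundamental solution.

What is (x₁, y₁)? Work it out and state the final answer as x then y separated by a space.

√3 → a₀=1, period (1,2); ℓ=2 even so k=1
i=0: a=1 ⇒ p=1, q=1
i=1: a=1 ⇒ p=2, q=1
fundamental: x₁=2, y₁=1  (since 4 − 3·1 = 1)

2 1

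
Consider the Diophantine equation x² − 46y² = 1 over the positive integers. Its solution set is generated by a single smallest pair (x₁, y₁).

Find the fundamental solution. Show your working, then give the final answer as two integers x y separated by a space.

24335 3588

√46 = [6; 1,3,1,1,2,6,2,1,1,3,1,12, …], period ℓ=12 (even) → k=11
a_0=6:  p_0=6·1+0=6,  q_0=6·0+1=1
…
a_3=1:  p_3=1·27+7=34,  q_3=1·4+1=5
…
a_5=2:  p_5=2·61+34=156,  q_5=2·9+5=23
a_6=6:  p_6=6·156+61=997,  q_6=6·23+9=147
…
a_10=3:  p_10=3·5297+3147=19038,  q_10=3·781+464=2807
a_11=1:  p_11=1·19038+5297=24335,  q_11=1·2807+781=3588
→ (24335, 3588).  Check: 24335²=592192225, 46·3588²=592192224, difference 1.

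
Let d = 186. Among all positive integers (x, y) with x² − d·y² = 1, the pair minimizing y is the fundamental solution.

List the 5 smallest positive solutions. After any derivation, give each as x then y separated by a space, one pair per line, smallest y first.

7501 550
112530001 8251100
1688175067501 123783001650
25326002250120001 1856992582502200
379940684068125187501 27858602598915002750

√186 → a₀=13, period (1,1,1,3,4,3,1,1,1,26); ℓ=10 even so k=9
step 0: (13, 1)  from 13·(1,0) + (0,1)
…
step 2: (27, 2)  from 1·(14,1) + (13,1)
step 3: (41, 3)  from 1·(27,2) + (14,1)
step 4: (150, 11)  from 3·(41,3) + (27,2)
…
step 7: (2714, 199)  from 1·(2073,152) + (641,47)
step 8: (4787, 351)  from 1·(2714,199) + (2073,152)
step 9: (7501, 550)  from 1·(4787,351) + (2714,199)
fundamental: x₁=7501, y₁=550  (since 56265001 − 186·302500 = 1)
(x_2, y_2) = (7501·7501 + 186·550·550, 7501·550 + 550·7501) = (112530001, 8251100)
(x_3, y_3) = (7501·112530001 + 186·550·8251100, 7501·8251100 + 550·112530001) = (1688175067501, 123783001650)
(x_4, y_4) = (7501·1688175067501 + 186·550·123783001650, 7501·123783001650 + 550·1688175067501) = (25326002250120001, 1856992582502200)
(x_5, y_5) = (7501·25326002250120001 + 186·550·1856992582502200, 7501·1856992582502200 + 550·25326002250120001) = (379940684068125187501, 27858602598915002750)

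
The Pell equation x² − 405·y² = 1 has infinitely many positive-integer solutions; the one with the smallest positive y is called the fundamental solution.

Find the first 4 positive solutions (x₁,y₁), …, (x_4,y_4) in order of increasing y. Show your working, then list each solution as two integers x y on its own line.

√405 → a₀=20, period (8,40); ℓ=2 even so k=1
k=0  a_k=20  p_k/q_k = 20/1
k=1  a_k=8  p_k/q_k = 161/8
→ (161, 8).  Check: 161²=25921, 405·8²=25920, difference 1.
(x_2, y_2) = (161·161 + 405·8·8, 161·8 + 8·161) = (51841, 2576)
(x_3, y_3) = (161·51841 + 405·8·2576, 161·2576 + 8·51841) = (16692641, 829464)
(x_4, y_4) = (161·16692641 + 405·8·829464, 161·829464 + 8·16692641) = (5374978561, 267084832)

161 8
51841 2576
16692641 829464
5374978561 267084832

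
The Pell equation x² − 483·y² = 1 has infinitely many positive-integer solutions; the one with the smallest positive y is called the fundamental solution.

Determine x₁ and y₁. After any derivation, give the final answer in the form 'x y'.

√483 → a₀=21, period (1,42); ℓ=2 even so k=1
step 0: (21, 1)  from 21·(1,0) + (0,1)
step 1: (22, 1)  from 1·(21,1) + (1,0)
→ (22, 1).  Check: 22²=484, 483·1²=483, difference 1.

22 1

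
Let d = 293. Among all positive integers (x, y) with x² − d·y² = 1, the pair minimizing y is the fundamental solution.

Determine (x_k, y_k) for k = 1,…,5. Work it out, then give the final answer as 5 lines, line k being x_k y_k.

√293 → a₀=17, period (8,1,1,8,34); ℓ=5 odd so k=9
step 0: (17, 1)  from 17·(1,0) + (0,1)
…
step 4: (2482, 145)  from 8·(291,17) + (154,9)
step 5: (84679, 4947)  from 34·(2482,145) + (291,17)
step 6: (679914, 39721)  from 8·(84679,4947) + (2482,145)
step 7: (764593, 44668)  from 1·(679914,39721) + (84679,4947)
step 8: (1444507, 84389)  from 1·(764593,44668) + (679914,39721)
step 9: (12320649, 719780)  from 8·(1444507,84389) + (764593,44668)
fundamental: x₁=12320649, y₁=719780  (since 151798391781201 − 293·518083248400 = 1)
k=2:  x_2 = 12320649·12320649+293·719780·719780 = 303596783562401,  y_2 = 12320649·719780+719780·12320649 = 17736313474440
k=3:  x_3 = 12320649·303596783562401+293·719780·17736313474440 = 7481018815602612315849,  y_3 = 12320649·17736313474440+719780·303596783562401 = 437045785745090703340
k=4:  x_4 = 12320649·7481018815602612315849+293·719780·437045785745090703340 = 184342013978870716056521769601,  y_4 = 12320649·437045785745090703340+719780·7481018815602612315849 = 10769375446188914321717060880
k=5:  x_5 = 12320649·184342013978870716056521769601+293·719780·10769375446188914321717060880 = 4542426500373511536803322165613266249,  y_5 = 12320649·10769375446188914321717060880+719780·184342013978870716056521769601 = 265371389643423565052112223737518900

12320649 719780
303596783562401 17736313474440
7481018815602612315849 437045785745090703340
184342013978870716056521769601 10769375446188914321717060880
4542426500373511536803322165613266249 265371389643423565052112223737518900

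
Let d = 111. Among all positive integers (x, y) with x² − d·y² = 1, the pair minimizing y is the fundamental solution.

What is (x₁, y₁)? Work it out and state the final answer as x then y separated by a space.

[10; 1,1,6,1,1,20] for √111; ℓ=6 ⇒ convergent index 5
i=0: a=10 ⇒ p=10, q=1
i=1: a=1 ⇒ p=11, q=1
i=2: a=1 ⇒ p=21, q=2
i=3: a=6 ⇒ p=137, q=13
i=4: a=1 ⇒ p=158, q=15
i=5: a=1 ⇒ p=295, q=28
(x₁, y₁) = (295, 28);  295² − 111·28² = 1 ✓

295 28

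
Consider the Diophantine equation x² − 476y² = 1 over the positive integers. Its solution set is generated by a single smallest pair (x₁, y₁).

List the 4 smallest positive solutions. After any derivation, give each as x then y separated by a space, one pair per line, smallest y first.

28799 1320
1658764801 76029360
95541534979199 4379139075960
5503001330073139201 252229652421114720

√476 → a₀=21, period (1,4,2,10,2,4,1,42); ℓ=8 even so k=7
k=0  a_k=21  p_k/q_k = 21/1
k=1  a_k=1  p_k/q_k = 22/1
k=2  a_k=4  p_k/q_k = 109/5
…
k=4  a_k=10  p_k/q_k = 2509/115
k=5  a_k=2  p_k/q_k = 5258/241
k=6  a_k=4  p_k/q_k = 23541/1079
k=7  a_k=1  p_k/q_k = 28799/1320
(x₁, y₁) = (28799, 1320);  28799² − 476·1320² = 1 ✓
k=2:  x_2 = 28799·28799+476·1320·1320 = 1658764801,  y_2 = 28799·1320+1320·28799 = 76029360
k=3:  x_3 = 28799·1658764801+476·1320·76029360 = 95541534979199,  y_3 = 28799·76029360+1320·1658764801 = 4379139075960
k=4:  x_4 = 28799·95541534979199+476·1320·4379139075960 = 5503001330073139201,  y_4 = 28799·4379139075960+1320·95541534979199 = 252229652421114720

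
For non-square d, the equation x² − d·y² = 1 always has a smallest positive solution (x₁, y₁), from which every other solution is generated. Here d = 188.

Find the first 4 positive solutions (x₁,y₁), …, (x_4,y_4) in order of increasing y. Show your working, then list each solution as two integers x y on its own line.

4607 336
42448897 3095904
391124132351 28525659120
3603817713033217 262835420035776

√188 = [13; 1,2,2,6,2,2,1,26, …], period ℓ=8 (even) → k=7
i=0: a=13 ⇒ p=13, q=1
…
i=2: a=2 ⇒ p=41, q=3
i=3: a=2 ⇒ p=96, q=7
i=4: a=6 ⇒ p=617, q=45
i=5: a=2 ⇒ p=1330, q=97
i=6: a=2 ⇒ p=3277, q=239
i=7: a=1 ⇒ p=4607, q=336
(x₁, y₁) = (4607, 336);  4607² − 188·336² = 1 ✓
(x_2, y_2) = (4607·4607 + 188·336·336, 4607·336 + 336·4607) = (42448897, 3095904)
(x_3, y_3) = (4607·42448897 + 188·336·3095904, 4607·3095904 + 336·42448897) = (391124132351, 28525659120)
(x_4, y_4) = (4607·391124132351 + 188·336·28525659120, 4607·28525659120 + 336·391124132351) = (3603817713033217, 262835420035776)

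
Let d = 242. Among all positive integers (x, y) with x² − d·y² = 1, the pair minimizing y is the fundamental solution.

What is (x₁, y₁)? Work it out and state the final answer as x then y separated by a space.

d=242: √d = [15; 1,1,3,1,14,1,3,1,1,30] (ℓ=10, even), read p_9/q_9
k=0  a_k=15  p_k/q_k = 15/1
k=1  a_k=1  p_k/q_k = 16/1
k=2  a_k=1  p_k/q_k = 31/2
k=3  a_k=3  p_k/q_k = 109/7
…
k=5  a_k=14  p_k/q_k = 2069/133
k=6  a_k=1  p_k/q_k = 2209/142
k=7  a_k=3  p_k/q_k = 8696/559
k=8  a_k=1  p_k/q_k = 10905/701
k=9  a_k=1  p_k/q_k = 19601/1260
→ (19601, 1260).  Check: 19601²=384199201, 242·1260²=384199200, difference 1.

19601 1260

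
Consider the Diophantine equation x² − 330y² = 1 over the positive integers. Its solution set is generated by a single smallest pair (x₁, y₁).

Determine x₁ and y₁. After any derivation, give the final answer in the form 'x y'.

109 6

[18; 6,36] for √330; ℓ=2 ⇒ convergent index 1
a_0=18:  p_0=18·1+0=18,  q_0=18·0+1=1
a_1=6:  p_1=6·18+1=109,  q_1=6·1+0=6
(x₁, y₁) = (109, 6);  109² − 330·6² = 1 ✓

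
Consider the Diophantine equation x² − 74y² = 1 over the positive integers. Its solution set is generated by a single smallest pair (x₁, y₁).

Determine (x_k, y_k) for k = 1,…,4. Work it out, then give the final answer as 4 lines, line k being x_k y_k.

√74 → a₀=8, period (1,1,1,1,16); ℓ=5 odd so k=9
i=0: a=8 ⇒ p=8, q=1
…
i=2: a=1 ⇒ p=17, q=2
…
i=4: a=1 ⇒ p=43, q=5
i=5: a=16 ⇒ p=714, q=83
i=6: a=1 ⇒ p=757, q=88
i=7: a=1 ⇒ p=1471, q=171
i=8: a=1 ⇒ p=2228, q=259
i=9: a=1 ⇒ p=3699, q=430
→ (3699, 430).  Check: 3699²=13682601, 74·430²=13682600, difference 1.
k=2:  x_2 = 3699·3699+74·430·430 = 27365201,  y_2 = 3699·430+430·3699 = 3181140
k=3:  x_3 = 3699·27365201+74·430·3181140 = 202447753299,  y_3 = 3699·3181140+430·27365201 = 23534073290
k=4:  x_4 = 3699·202447753299+74·430·23534073290 = 1497708451540801,  y_4 = 3699·23534073290+430·202447753299 = 174105071018280

3699 430
27365201 3181140
202447753299 23534073290
1497708451540801 174105071018280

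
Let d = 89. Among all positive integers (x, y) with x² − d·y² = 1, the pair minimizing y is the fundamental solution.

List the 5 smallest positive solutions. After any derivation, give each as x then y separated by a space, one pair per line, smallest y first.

500001 53000
500002000001 53000106000
500003000004500001 53000212000159000
500004000010000008000001 53000318000530000212000
500005000017500025000012500001 53000424001113001060000265000

√89 → a₀=9, period (2,3,3,2,18); ℓ=5 odd so k=9
a_0=9:  p_0=9·1+0=9,  q_0=9·0+1=1
…
a_3=3:  p_3=3·66+19=217,  q_3=3·7+2=23
…
a_5=18:  p_5=18·500+217=9217,  q_5=18·53+23=977
…
a_8=3:  p_8=3·66019+18934=216991,  q_8=3·6998+2007=23001
a_9=2:  p_9=2·216991+66019=500001,  q_9=2·23001+6998=53000
(x₁, y₁) = (500001, 53000);  500001² − 89·53000² = 1 ✓
(500001+53000√89)^2 = 500002000001 + 53000106000√89
(500001+53000√89)^3 = 500003000004500001 + 53000212000159000√89
(500001+53000√89)^4 = 500004000010000008000001 + 53000318000530000212000√89
(500001+53000√89)^5 = 500005000017500025000012500001 + 53000424001113001060000265000√89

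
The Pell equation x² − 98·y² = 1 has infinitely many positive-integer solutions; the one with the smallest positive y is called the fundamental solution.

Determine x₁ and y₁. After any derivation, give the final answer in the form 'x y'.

99 10

√98 = [9; 1,8,1,18, …], period ℓ=4 (even) → k=3
i=0: a=9 ⇒ p=9, q=1
…
i=2: a=8 ⇒ p=89, q=9
i=3: a=1 ⇒ p=99, q=10
(x₁, y₁) = (99, 10);  99² − 98·10² = 1 ✓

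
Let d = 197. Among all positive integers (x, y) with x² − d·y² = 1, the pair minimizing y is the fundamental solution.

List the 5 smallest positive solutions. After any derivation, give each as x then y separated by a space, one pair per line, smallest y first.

393 28
308897 22008
242792649 17298260
190834713217 13596410352
149995841795913 10686761238412

√197 = [14; 28, …], period ℓ=1 (odd) → k=1
i=0: a=14 ⇒ p=14, q=1
i=1: a=28 ⇒ p=393, q=28
→ (393, 28).  Check: 393²=154449, 197·28²=154448, difference 1.
k=2:  x_2 = 393·393+197·28·28 = 308897,  y_2 = 393·28+28·393 = 22008
k=3:  x_3 = 393·308897+197·28·22008 = 242792649,  y_3 = 393·22008+28·308897 = 17298260
k=4:  x_4 = 393·242792649+197·28·17298260 = 190834713217,  y_4 = 393·17298260+28·242792649 = 13596410352
k=5:  x_5 = 393·190834713217+197·28·13596410352 = 149995841795913,  y_5 = 393·13596410352+28·190834713217 = 10686761238412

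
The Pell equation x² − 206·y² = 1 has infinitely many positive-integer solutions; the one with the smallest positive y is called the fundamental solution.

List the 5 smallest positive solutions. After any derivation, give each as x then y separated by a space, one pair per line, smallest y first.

59535 4148
7088832449 493902360
844067279642895 58808954001052
100503090979990675201 7002382152411359280
11966903042143422416540175 833773642828811595468548

[14; 2,1,5,14,5,1,2,28] for √206; ℓ=8 ⇒ convergent index 7
i=0: a=14 ⇒ p=14, q=1
i=1: a=2 ⇒ p=29, q=2
i=2: a=1 ⇒ p=43, q=3
i=3: a=5 ⇒ p=244, q=17
i=4: a=14 ⇒ p=3459, q=241
…
i=6: a=1 ⇒ p=20998, q=1463
i=7: a=2 ⇒ p=59535, q=4148
→ (59535, 4148).  Check: 59535²=3544416225, 206·4148²=3544416224, difference 1.
(x_2, y_2) = (59535·59535 + 206·4148·4148, 59535·4148 + 4148·59535) = (7088832449, 493902360)
(x_3, y_3) = (59535·7088832449 + 206·4148·493902360, 59535·493902360 + 4148·7088832449) = (844067279642895, 58808954001052)
(x_4, y_4) = (59535·844067279642895 + 206·4148·58808954001052, 59535·58808954001052 + 4148·844067279642895) = (100503090979990675201, 7002382152411359280)
(x_5, y_5) = (59535·100503090979990675201 + 206·4148·7002382152411359280, 59535·7002382152411359280 + 4148·100503090979990675201) = (11966903042143422416540175, 833773642828811595468548)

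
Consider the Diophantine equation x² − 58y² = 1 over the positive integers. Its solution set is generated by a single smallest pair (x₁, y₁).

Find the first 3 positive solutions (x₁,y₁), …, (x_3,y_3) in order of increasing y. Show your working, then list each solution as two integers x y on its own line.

19603 2574
768555217 100916244
30131975818099 3956522259690

[7; 1,1,1,1,1,1,14] for √58; ℓ=7 ⇒ convergent index 13
i=0: a=7 ⇒ p=7, q=1
…
i=5: a=1 ⇒ p=61, q=8
…
i=7: a=14 ⇒ p=1447, q=190
…
i=9: a=1 ⇒ p=2993, q=393
i=10: a=1 ⇒ p=4539, q=596
…
i=12: a=1 ⇒ p=12071, q=1585
i=13: a=1 ⇒ p=19603, q=2574
fundamental: x₁=19603, y₁=2574  (since 384277609 − 58·6625476 = 1)
n=2: (19603,2574)∘(19603,2574) = (19603·19603+58·2574·2574, 19603·2574+2574·19603) = (768555217,100916244)
n=3: (768555217,100916244)∘(19603,2574) = (19603·768555217+58·2574·100916244, 19603·100916244+2574·768555217) = (30131975818099,3956522259690)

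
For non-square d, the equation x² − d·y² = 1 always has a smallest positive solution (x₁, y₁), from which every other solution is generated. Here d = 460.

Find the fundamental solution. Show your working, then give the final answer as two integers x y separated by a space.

2535751 118230

√460 → a₀=21, period (2,4,3,1,2,10,2,1,3,4,2,42); ℓ=12 even so k=11
i=0: a=21 ⇒ p=21, q=1
…
i=5: a=2 ⇒ p=2252, q=105
i=6: a=10 ⇒ p=23335, q=1088
…
i=8: a=1 ⇒ p=72257, q=3369
i=9: a=3 ⇒ p=265693, q=12388
i=10: a=4 ⇒ p=1135029, q=52921
i=11: a=2 ⇒ p=2535751, q=118230
fundamental: x₁=2535751, y₁=118230  (since 6430033134001 − 460·13978332900 = 1)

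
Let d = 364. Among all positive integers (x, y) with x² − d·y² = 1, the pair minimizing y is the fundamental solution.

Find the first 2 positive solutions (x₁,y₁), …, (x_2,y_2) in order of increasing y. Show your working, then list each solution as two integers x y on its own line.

4954951 259710
49103078824801 2573700648420

[19; 12,1,2,3,1,8,1,3,2,1,12,38] for √364; ℓ=12 ⇒ convergent index 11
step 0: (19, 1)  from 19·(1,0) + (0,1)
step 1: (229, 12)  from 12·(19,1) + (1,0)
…
step 3: (725, 38)  from 2·(248,13) + (229,12)
step 4: (2423, 127)  from 3·(725,38) + (248,13)
…
step 8: (119872, 6283)  from 3·(30755,1612) + (27607,1447)
…
step 10: (390371, 20461)  from 1·(270499,14178) + (119872,6283)
step 11: (4954951, 259710)  from 12·(390371,20461) + (270499,14178)
fundamental: x₁=4954951, y₁=259710  (since 24551539412401 − 364·67449284100 = 1)
n=2: (4954951,259710)∘(4954951,259710) = (4954951·4954951+364·259710·259710, 4954951·259710+259710·4954951) = (49103078824801,2573700648420)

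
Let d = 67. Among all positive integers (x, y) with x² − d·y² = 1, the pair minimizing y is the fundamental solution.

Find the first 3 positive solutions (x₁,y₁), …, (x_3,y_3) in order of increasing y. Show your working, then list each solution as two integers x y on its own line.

√67 = [8; 5,2,1,1,7,1,1,2,5,16, …], period ℓ=10 (even) → k=9
step 0: (8, 1)  from 8·(1,0) + (0,1)
…
step 3: (131, 16)  from 1·(90,11) + (41,5)
…
step 8: (9053, 1106)  from 2·(3577,437) + (1899,232)
step 9: (48842, 5967)  from 5·(9053,1106) + (3577,437)
→ (48842, 5967).  Check: 48842²=2385540964, 67·5967²=2385540963, difference 1.
k=2:  x_2 = 48842·48842+67·5967·5967 = 4771081927,  y_2 = 48842·5967+5967·48842 = 582880428
k=3:  x_3 = 48842·4771081927+67·5967·582880428 = 466058366908226,  y_3 = 48842·582880428+5967·4771081927 = 56938091722785

48842 5967
4771081927 582880428
466058366908226 56938091722785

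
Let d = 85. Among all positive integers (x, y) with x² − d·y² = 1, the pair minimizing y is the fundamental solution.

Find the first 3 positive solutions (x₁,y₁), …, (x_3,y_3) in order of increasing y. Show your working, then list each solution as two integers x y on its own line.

285769 30996
163327842721 17715391848
93348068572789129 10125019625991228

d=85: √d = [9; 4,1,1,4,18] (ℓ=5, odd), read p_9/q_9
a_0=9:  p_0=9·1+0=9,  q_0=9·0+1=1
…
a_8=1:  p_8=1·34813+27926=62739,  q_8=1·3776+3029=6805
a_9=4:  p_9=4·62739+34813=285769,  q_9=4·6805+3776=30996
fundamental: x₁=285769, y₁=30996  (since 81663921361 − 85·960752016 = 1)
n=2: (285769,30996)∘(285769,30996) = (285769·285769+85·30996·30996, 285769·30996+30996·285769) = (163327842721,17715391848)
n=3: (163327842721,17715391848)∘(285769,30996) = (285769·163327842721+85·30996·17715391848, 285769·17715391848+30996·163327842721) = (93348068572789129,10125019625991228)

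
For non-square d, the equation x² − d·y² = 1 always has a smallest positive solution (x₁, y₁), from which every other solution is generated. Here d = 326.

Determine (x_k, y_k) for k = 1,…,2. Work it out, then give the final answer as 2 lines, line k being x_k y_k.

[18; 18,36] for √326; ℓ=2 ⇒ convergent index 1
step 0: (18, 1)  from 18·(1,0) + (0,1)
step 1: (325, 18)  from 18·(18,1) + (1,0)
fundamental: x₁=325, y₁=18  (since 105625 − 326·324 = 1)
n=2: (325,18)∘(325,18) = (325·325+326·18·18, 325·18+18·325) = (211249,11700)

325 18
211249 11700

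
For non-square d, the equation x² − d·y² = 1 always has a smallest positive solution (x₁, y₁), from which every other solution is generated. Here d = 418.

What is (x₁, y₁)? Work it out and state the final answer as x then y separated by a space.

33857 1656

√418 → a₀=20, period (2,4,20,4,2,40); ℓ=6 even so k=5
a_0=20:  p_0=20·1+0=20,  q_0=20·0+1=1
a_1=2:  p_1=2·20+1=41,  q_1=2·1+0=2
a_2=4:  p_2=4·41+20=184,  q_2=4·2+1=9
a_3=20:  p_3=20·184+41=3721,  q_3=20·9+2=182
a_4=4:  p_4=4·3721+184=15068,  q_4=4·182+9=737
a_5=2:  p_5=2·15068+3721=33857,  q_5=2·737+182=1656
→ (33857, 1656).  Check: 33857²=1146296449, 418·1656²=1146296448, difference 1.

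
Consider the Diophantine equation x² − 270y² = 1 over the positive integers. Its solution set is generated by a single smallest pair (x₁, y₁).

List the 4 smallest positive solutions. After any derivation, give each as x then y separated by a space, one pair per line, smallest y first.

5291 322
55989361 3407404
592479412811 36057148806
6269617090376641 381556745257688

[16; 2,3,6,3,2,32] for √270; ℓ=6 ⇒ convergent index 5
step 0: (16, 1)  from 16·(1,0) + (0,1)
step 1: (33, 2)  from 2·(16,1) + (1,0)
step 2: (115, 7)  from 3·(33,2) + (16,1)
…
step 4: (2284, 139)  from 3·(723,44) + (115,7)
step 5: (5291, 322)  from 2·(2284,139) + (723,44)
fundamental: x₁=5291, y₁=322  (since 27994681 − 270·103684 = 1)
(x_2, y_2) = (5291·5291 + 270·322·322, 5291·322 + 322·5291) = (55989361, 3407404)
(x_3, y_3) = (5291·55989361 + 270·322·3407404, 5291·3407404 + 322·55989361) = (592479412811, 36057148806)
(x_4, y_4) = (5291·592479412811 + 270·322·36057148806, 5291·36057148806 + 322·592479412811) = (6269617090376641, 381556745257688)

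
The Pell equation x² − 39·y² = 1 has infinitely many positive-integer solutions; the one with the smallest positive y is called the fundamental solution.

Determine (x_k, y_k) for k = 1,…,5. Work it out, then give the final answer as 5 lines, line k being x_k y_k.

25 4
1249 200
62425 9996
3120001 499600
155937625 24970004

√39 = [6; 4,12, …], period ℓ=2 (even) → k=1
i=0: a=6 ⇒ p=6, q=1
i=1: a=4 ⇒ p=25, q=4
→ (25, 4).  Check: 25²=625, 39·4²=624, difference 1.
(x_2, y_2) = (25·25 + 39·4·4, 25·4 + 4·25) = (1249, 200)
(x_3, y_3) = (25·1249 + 39·4·200, 25·200 + 4·1249) = (62425, 9996)
(x_4, y_4) = (25·62425 + 39·4·9996, 25·9996 + 4·62425) = (3120001, 499600)
(x_5, y_5) = (25·3120001 + 39·4·499600, 25·499600 + 4·3120001) = (155937625, 24970004)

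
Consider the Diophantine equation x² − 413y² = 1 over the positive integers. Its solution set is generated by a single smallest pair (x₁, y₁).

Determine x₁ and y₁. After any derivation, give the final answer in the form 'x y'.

113399 5580

[20; 3,9,1,4,1,9,3,40] for √413; ℓ=8 ⇒ convergent index 7
step 0: (20, 1)  from 20·(1,0) + (0,1)
…
step 3: (630, 31)  from 1·(569,28) + (61,3)
…
step 6: (36560, 1799)  from 9·(3719,183) + (3089,152)
step 7: (113399, 5580)  from 3·(36560,1799) + (3719,183)
fundamental: x₁=113399, y₁=5580  (since 12859333201 − 413·31136400 = 1)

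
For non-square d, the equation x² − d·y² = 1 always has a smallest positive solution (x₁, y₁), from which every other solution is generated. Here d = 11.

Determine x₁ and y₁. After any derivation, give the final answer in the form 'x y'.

d=11: √d = [3; 3,6] (ℓ=2, even), read p_1/q_1
step 0: (3, 1)  from 3·(1,0) + (0,1)
step 1: (10, 3)  from 3·(3,1) + (1,0)
→ (10, 3).  Check: 10²=100, 11·3²=99, difference 1.

10 3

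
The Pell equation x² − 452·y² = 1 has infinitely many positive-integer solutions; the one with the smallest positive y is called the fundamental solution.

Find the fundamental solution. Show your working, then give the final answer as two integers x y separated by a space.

√452 = [21; 3,1,5,3,10,3,5,1,3,42, …], period ℓ=10 (even) → k=9
k=0  a_k=21  p_k/q_k = 21/1
…
k=3  a_k=5  p_k/q_k = 489/23
…
k=8  a_k=1  p_k/q_k = 313483/14745
k=9  a_k=3  p_k/q_k = 1204353/56648
→ (1204353, 56648).  Check: 1204353²=1450466148609, 452·56648²=1450466148608, difference 1.

1204353 56648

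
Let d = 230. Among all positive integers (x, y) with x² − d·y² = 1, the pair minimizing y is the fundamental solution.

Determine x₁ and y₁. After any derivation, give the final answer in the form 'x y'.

91 6

[15; 6,30] for √230; ℓ=2 ⇒ convergent index 1
step 0: (15, 1)  from 15·(1,0) + (0,1)
step 1: (91, 6)  from 6·(15,1) + (1,0)
fundamental: x₁=91, y₁=6  (since 8281 − 230·36 = 1)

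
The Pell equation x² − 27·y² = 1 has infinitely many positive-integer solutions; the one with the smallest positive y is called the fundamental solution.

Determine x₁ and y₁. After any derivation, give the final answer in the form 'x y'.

√27 → a₀=5, period (5,10); ℓ=2 even so k=1
a_0=5:  p_0=5·1+0=5,  q_0=5·0+1=1
a_1=5:  p_1=5·5+1=26,  q_1=5·1+0=5
→ (26, 5).  Check: 26²=676, 27·5²=675, difference 1.

26 5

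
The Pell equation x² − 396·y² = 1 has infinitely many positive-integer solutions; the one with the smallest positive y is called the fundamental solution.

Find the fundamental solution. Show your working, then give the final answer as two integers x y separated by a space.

[19; 1,8,1,38] for √396; ℓ=4 ⇒ convergent index 3
a_0=19:  p_0=19·1+0=19,  q_0=19·0+1=1
…
a_2=8:  p_2=8·20+19=179,  q_2=8·1+1=9
a_3=1:  p_3=1·179+20=199,  q_3=1·9+1=10
fundamental: x₁=199, y₁=10  (since 39601 − 396·100 = 1)

199 10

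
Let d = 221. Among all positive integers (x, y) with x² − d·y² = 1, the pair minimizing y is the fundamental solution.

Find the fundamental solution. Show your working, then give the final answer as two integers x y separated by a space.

[14; 1,6,2,6,1,28] for √221; ℓ=6 ⇒ convergent index 5
i=0: a=14 ⇒ p=14, q=1
i=1: a=1 ⇒ p=15, q=1
i=2: a=6 ⇒ p=104, q=7
i=3: a=2 ⇒ p=223, q=15
i=4: a=6 ⇒ p=1442, q=97
i=5: a=1 ⇒ p=1665, q=112
(x₁, y₁) = (1665, 112);  1665² − 221·112² = 1 ✓

1665 112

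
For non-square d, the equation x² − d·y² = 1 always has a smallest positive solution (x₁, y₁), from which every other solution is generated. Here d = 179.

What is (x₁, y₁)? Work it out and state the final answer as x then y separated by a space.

4190210 313191

√179 = [13; 2,1,1,1,3,…,1,2,26, …], period ℓ=14 (even) → k=13
i=0: a=13 ⇒ p=13, q=1
i=1: a=2 ⇒ p=27, q=2
i=2: a=1 ⇒ p=40, q=3
i=3: a=1 ⇒ p=67, q=5
i=4: a=1 ⇒ p=107, q=8
…
i=6: a=5 ⇒ p=2047, q=153
…
i=8: a=5 ⇒ p=137042, q=10243
i=9: a=3 ⇒ p=438125, q=32747
…
i=11: a=1 ⇒ p=1013292, q=75737
i=12: a=1 ⇒ p=1588459, q=118727
i=13: a=2 ⇒ p=4190210, q=313191
fundamental: x₁=4190210, y₁=313191  (since 17557859844100 − 179·98088602481 = 1)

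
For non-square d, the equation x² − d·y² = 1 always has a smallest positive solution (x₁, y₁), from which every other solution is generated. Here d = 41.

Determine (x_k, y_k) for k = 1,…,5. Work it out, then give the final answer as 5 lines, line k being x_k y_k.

d=41: √d = [6; 2,2,12] (ℓ=3, odd), read p_5/q_5
step 0: (6, 1)  from 6·(1,0) + (0,1)
step 1: (13, 2)  from 2·(6,1) + (1,0)
step 2: (32, 5)  from 2·(13,2) + (6,1)
step 3: (397, 62)  from 12·(32,5) + (13,2)
step 4: (826, 129)  from 2·(397,62) + (32,5)
step 5: (2049, 320)  from 2·(826,129) + (397,62)
→ (2049, 320).  Check: 2049²=4198401, 41·320²=4198400, difference 1.
k=2:  x_2 = 2049·2049+41·320·320 = 8396801,  y_2 = 2049·320+320·2049 = 1311360
k=3:  x_3 = 2049·8396801+41·320·1311360 = 34410088449,  y_3 = 2049·1311360+320·8396801 = 5373952960
k=4:  x_4 = 2049·34410088449+41·320·5373952960 = 141012534067201,  y_4 = 2049·5373952960+320·34410088449 = 22022457918720
k=5:  x_5 = 2049·141012534067201+41·320·22022457918720 = 577869330197301249,  y_5 = 2049·22022457918720+320·141012534067201 = 90248027176961600

2049 320
8396801 1311360
34410088449 5373952960
141012534067201 22022457918720
577869330197301249 90248027176961600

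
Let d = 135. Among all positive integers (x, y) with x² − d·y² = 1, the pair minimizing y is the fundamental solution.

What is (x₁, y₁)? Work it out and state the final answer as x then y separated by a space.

244 21

√135 → a₀=11, period (1,1,1,1,1,1,1,22); ℓ=8 even so k=7
a_0=11:  p_0=11·1+0=11,  q_0=11·0+1=1
a_1=1:  p_1=1·11+1=12,  q_1=1·1+0=1
a_2=1:  p_2=1·12+11=23,  q_2=1·1+1=2
a_3=1:  p_3=1·23+12=35,  q_3=1·2+1=3
a_4=1:  p_4=1·35+23=58,  q_4=1·3+2=5
…
a_6=1:  p_6=1·93+58=151,  q_6=1·8+5=13
a_7=1:  p_7=1·151+93=244,  q_7=1·13+8=21
fundamental: x₁=244, y₁=21  (since 59536 − 135·441 = 1)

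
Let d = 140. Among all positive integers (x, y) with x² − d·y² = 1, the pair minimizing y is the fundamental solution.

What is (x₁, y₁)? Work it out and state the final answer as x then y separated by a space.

√140 → a₀=11, period (1,4,1,22); ℓ=4 even so k=3
k=0  a_k=11  p_k/q_k = 11/1
k=1  a_k=1  p_k/q_k = 12/1
k=2  a_k=4  p_k/q_k = 59/5
k=3  a_k=1  p_k/q_k = 71/6
(x₁, y₁) = (71, 6);  71² − 140·6² = 1 ✓

71 6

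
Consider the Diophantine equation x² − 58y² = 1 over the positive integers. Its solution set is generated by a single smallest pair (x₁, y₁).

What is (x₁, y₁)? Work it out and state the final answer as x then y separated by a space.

19603 2574

d=58: √d = [7; 1,1,1,1,1,1,14] (ℓ=7, odd), read p_13/q_13
i=0: a=7 ⇒ p=7, q=1
…
i=2: a=1 ⇒ p=15, q=2
i=3: a=1 ⇒ p=23, q=3
i=4: a=1 ⇒ p=38, q=5
i=5: a=1 ⇒ p=61, q=8
i=6: a=1 ⇒ p=99, q=13
…
i=12: a=1 ⇒ p=12071, q=1585
i=13: a=1 ⇒ p=19603, q=2574
(x₁, y₁) = (19603, 2574);  19603² − 58·2574² = 1 ✓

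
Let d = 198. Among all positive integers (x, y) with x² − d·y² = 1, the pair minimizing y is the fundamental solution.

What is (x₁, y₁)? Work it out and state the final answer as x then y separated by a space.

√198 = [14; 14,28, …], period ℓ=2 (even) → k=1
i=0: a=14 ⇒ p=14, q=1
i=1: a=14 ⇒ p=197, q=14
→ (197, 14).  Check: 197²=38809, 198·14²=38808, difference 1.

197 14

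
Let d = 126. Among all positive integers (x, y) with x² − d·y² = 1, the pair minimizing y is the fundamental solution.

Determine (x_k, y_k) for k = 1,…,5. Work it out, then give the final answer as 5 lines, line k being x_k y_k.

449 40
403201 35920
362074049 32256120
325142092801 28965959840
291977237261249 26011399680200

[11; 4,2,4,22] for √126; ℓ=4 ⇒ convergent index 3
step 0: (11, 1)  from 11·(1,0) + (0,1)
step 1: (45, 4)  from 4·(11,1) + (1,0)
step 2: (101, 9)  from 2·(45,4) + (11,1)
step 3: (449, 40)  from 4·(101,9) + (45,4)
→ (449, 40).  Check: 449²=201601, 126·40²=201600, difference 1.
(449+40√126)^2 = 403201 + 35920√126
(449+40√126)^3 = 362074049 + 32256120√126
(449+40√126)^4 = 325142092801 + 28965959840√126
(449+40√126)^5 = 291977237261249 + 26011399680200√126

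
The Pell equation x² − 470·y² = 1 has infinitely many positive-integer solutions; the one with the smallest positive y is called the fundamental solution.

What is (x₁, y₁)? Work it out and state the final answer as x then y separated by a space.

1691 78

√470 → a₀=21, period (1,2,8,2,1,42); ℓ=6 even so k=5
k=0  a_k=21  p_k/q_k = 21/1
…
k=3  a_k=8  p_k/q_k = 542/25
k=4  a_k=2  p_k/q_k = 1149/53
k=5  a_k=1  p_k/q_k = 1691/78
→ (1691, 78).  Check: 1691²=2859481, 470·78²=2859480, difference 1.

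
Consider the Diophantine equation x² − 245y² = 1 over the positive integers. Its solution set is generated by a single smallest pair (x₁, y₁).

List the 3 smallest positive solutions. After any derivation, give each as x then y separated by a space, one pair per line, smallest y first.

[15; 1,1,1,7,6,7,1,1,1,30] for √245; ℓ=10 ⇒ convergent index 9
step 0: (15, 1)  from 15·(1,0) + (0,1)
step 1: (16, 1)  from 1·(15,1) + (1,0)
step 2: (31, 2)  from 1·(16,1) + (15,1)
…
step 5: (2207, 141)  from 6·(360,23) + (47,3)
…
step 8: (33825, 2161)  from 1·(18016,1151) + (15809,1010)
step 9: (51841, 3312)  from 1·(33825,2161) + (18016,1151)
→ (51841, 3312).  Check: 51841²=2687489281, 245·3312²=2687489280, difference 1.
k=2:  x_2 = 51841·51841+245·3312·3312 = 5374978561,  y_2 = 51841·3312+3312·51841 = 343394784
k=3:  x_3 = 51841·5374978561+245·3312·343394784 = 557288527109761,  y_3 = 51841·343394784+3312·5374978561 = 35603857991376

51841 3312
5374978561 343394784
557288527109761 35603857991376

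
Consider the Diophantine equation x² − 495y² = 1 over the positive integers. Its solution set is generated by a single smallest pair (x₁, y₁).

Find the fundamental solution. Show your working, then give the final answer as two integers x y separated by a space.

89 4

√495 = [22; 4,44, …], period ℓ=2 (even) → k=1
a_0=22:  p_0=22·1+0=22,  q_0=22·0+1=1
a_1=4:  p_1=4·22+1=89,  q_1=4·1+0=4
(x₁, y₁) = (89, 4);  89² − 495·4² = 1 ✓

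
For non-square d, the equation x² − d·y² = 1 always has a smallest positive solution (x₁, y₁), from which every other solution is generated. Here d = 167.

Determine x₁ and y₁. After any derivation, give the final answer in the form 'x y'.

168 13

[12; 1,11,1,24] for √167; ℓ=4 ⇒ convergent index 3
k=0  a_k=12  p_k/q_k = 12/1
…
k=2  a_k=11  p_k/q_k = 155/12
k=3  a_k=1  p_k/q_k = 168/13
fundamental: x₁=168, y₁=13  (since 28224 − 167·169 = 1)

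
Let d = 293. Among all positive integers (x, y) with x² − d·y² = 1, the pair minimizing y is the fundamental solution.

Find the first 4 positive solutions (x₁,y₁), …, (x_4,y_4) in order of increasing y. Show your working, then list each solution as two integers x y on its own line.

[17; 8,1,1,8,34] for √293; ℓ=5 ⇒ convergent index 9
i=0: a=17 ⇒ p=17, q=1
i=1: a=8 ⇒ p=137, q=8
i=2: a=1 ⇒ p=154, q=9
i=3: a=1 ⇒ p=291, q=17
i=4: a=8 ⇒ p=2482, q=145
i=5: a=34 ⇒ p=84679, q=4947
i=6: a=8 ⇒ p=679914, q=39721
…
i=8: a=1 ⇒ p=1444507, q=84389
i=9: a=8 ⇒ p=12320649, q=719780
(x₁, y₁) = (12320649, 719780);  12320649² − 293·719780² = 1 ✓
k=2:  x_2 = 12320649·12320649+293·719780·719780 = 303596783562401,  y_2 = 12320649·719780+719780·12320649 = 17736313474440
k=3:  x_3 = 12320649·303596783562401+293·719780·17736313474440 = 7481018815602612315849,  y_3 = 12320649·17736313474440+719780·303596783562401 = 437045785745090703340
k=4:  x_4 = 12320649·7481018815602612315849+293·719780·437045785745090703340 = 184342013978870716056521769601,  y_4 = 12320649·437045785745090703340+719780·7481018815602612315849 = 10769375446188914321717060880

12320649 719780
303596783562401 17736313474440
7481018815602612315849 437045785745090703340
184342013978870716056521769601 10769375446188914321717060880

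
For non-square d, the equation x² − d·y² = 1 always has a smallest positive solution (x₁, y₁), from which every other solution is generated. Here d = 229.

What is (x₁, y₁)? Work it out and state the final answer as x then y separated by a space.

√229 = [15; 7,1,1,7,30, …], period ℓ=5 (odd) → k=9
k=0  a_k=15  p_k/q_k = 15/1
k=1  a_k=7  p_k/q_k = 106/7
k=2  a_k=1  p_k/q_k = 121/8
k=3  a_k=1  p_k/q_k = 227/15
k=4  a_k=7  p_k/q_k = 1710/113
…
k=7  a_k=1  p_k/q_k = 413926/27353
k=8  a_k=1  p_k/q_k = 776325/51301
k=9  a_k=7  p_k/q_k = 5848201/386460
→ (5848201, 386460).  Check: 5848201²=34201454936401, 229·386460²=34201454936400, difference 1.

5848201 386460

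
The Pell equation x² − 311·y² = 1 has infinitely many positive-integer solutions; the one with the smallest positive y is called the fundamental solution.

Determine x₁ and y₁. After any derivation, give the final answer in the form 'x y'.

16883880 957397

d=311: √d = [17; 1,1,1,2,1,…,1,1,34] (ℓ=16, even), read p_15/q_15
k=0  a_k=17  p_k/q_k = 17/1
k=1  a_k=1  p_k/q_k = 18/1
k=2  a_k=1  p_k/q_k = 35/2
k=3  a_k=1  p_k/q_k = 53/3
…
k=5  a_k=1  p_k/q_k = 194/11
…
k=7  a_k=3  p_k/q_k = 4109/233
…
k=9  a_k=3  p_k/q_k = 217583/12338
k=10  a_k=6  p_k/q_k = 1376656/78063
k=11  a_k=1  p_k/q_k = 1594239/90401
…
k=13  a_k=1  p_k/q_k = 6159373/349266
k=14  a_k=1  p_k/q_k = 10724507/608131
k=15  a_k=1  p_k/q_k = 16883880/957397
fundamental: x₁=16883880, y₁=957397  (since 285065403854400 − 311·916609015609 = 1)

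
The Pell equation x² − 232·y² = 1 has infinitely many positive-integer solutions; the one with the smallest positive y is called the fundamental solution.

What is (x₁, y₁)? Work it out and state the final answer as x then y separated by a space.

√232 → a₀=15, period (4,3,7,3,4,30); ℓ=6 even so k=5
i=0: a=15 ⇒ p=15, q=1
…
i=4: a=3 ⇒ p=4539, q=298
i=5: a=4 ⇒ p=19603, q=1287
→ (19603, 1287).  Check: 19603²=384277609, 232·1287²=384277608, difference 1.

19603 1287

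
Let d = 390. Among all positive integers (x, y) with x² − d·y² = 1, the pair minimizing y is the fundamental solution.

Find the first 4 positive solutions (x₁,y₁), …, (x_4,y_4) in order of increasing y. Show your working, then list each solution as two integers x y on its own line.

√390 → a₀=19, period (1,2,1,38); ℓ=4 even so k=3
step 0: (19, 1)  from 19·(1,0) + (0,1)
…
step 2: (59, 3)  from 2·(20,1) + (19,1)
step 3: (79, 4)  from 1·(59,3) + (20,1)
(x₁, y₁) = (79, 4);  79² − 390·4² = 1 ✓
(x_2, y_2) = (79·79 + 390·4·4, 79·4 + 4·79) = (12481, 632)
(x_3, y_3) = (79·12481 + 390·4·632, 79·632 + 4·12481) = (1971919, 99852)
(x_4, y_4) = (79·1971919 + 390·4·99852, 79·99852 + 4·1971919) = (311550721, 15775984)

79 4
12481 632
1971919 99852
311550721 15775984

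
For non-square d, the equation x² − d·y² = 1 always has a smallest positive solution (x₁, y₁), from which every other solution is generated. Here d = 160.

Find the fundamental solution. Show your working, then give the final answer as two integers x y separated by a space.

√160 = [12; 1,1,1,5,1,1,1,24, …], period ℓ=8 (even) → k=7
k=0  a_k=12  p_k/q_k = 12/1
k=1  a_k=1  p_k/q_k = 13/1
k=2  a_k=1  p_k/q_k = 25/2
k=3  a_k=1  p_k/q_k = 38/3
k=4  a_k=5  p_k/q_k = 215/17
…
k=6  a_k=1  p_k/q_k = 468/37
k=7  a_k=1  p_k/q_k = 721/57
(x₁, y₁) = (721, 57);  721² − 160·57² = 1 ✓

721 57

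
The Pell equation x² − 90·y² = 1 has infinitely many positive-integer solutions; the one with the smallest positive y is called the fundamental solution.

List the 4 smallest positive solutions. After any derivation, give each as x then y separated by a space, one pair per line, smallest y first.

19 2
721 76
27379 2886
1039681 109592

√90 = [9; 2,18, …], period ℓ=2 (even) → k=1
i=0: a=9 ⇒ p=9, q=1
i=1: a=2 ⇒ p=19, q=2
(x₁, y₁) = (19, 2);  19² − 90·2² = 1 ✓
k=2:  x_2 = 19·19+90·2·2 = 721,  y_2 = 19·2+2·19 = 76
k=3:  x_3 = 19·721+90·2·76 = 27379,  y_3 = 19·76+2·721 = 2886
k=4:  x_4 = 19·27379+90·2·2886 = 1039681,  y_4 = 19·2886+2·27379 = 109592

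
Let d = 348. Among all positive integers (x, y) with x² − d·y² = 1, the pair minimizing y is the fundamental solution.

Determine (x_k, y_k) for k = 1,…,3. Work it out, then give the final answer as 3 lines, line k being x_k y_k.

[18; 1,1,1,8,1,1,1,36] for √348; ℓ=8 ⇒ convergent index 7
a_0=18:  p_0=18·1+0=18,  q_0=18·0+1=1
…
a_3=1:  p_3=1·37+19=56,  q_3=1·2+1=3
a_4=8:  p_4=8·56+37=485,  q_4=8·3+2=26
a_5=1:  p_5=1·485+56=541,  q_5=1·26+3=29
a_6=1:  p_6=1·541+485=1026,  q_6=1·29+26=55
a_7=1:  p_7=1·1026+541=1567,  q_7=1·55+29=84
fundamental: x₁=1567, y₁=84  (since 2455489 − 348·7056 = 1)
(x_2, y_2) = (1567·1567 + 348·84·84, 1567·84 + 84·1567) = (4910977, 263256)
(x_3, y_3) = (1567·4910977 + 348·84·263256, 1567·263256 + 84·4910977) = (15391000351, 825044220)

1567 84
4910977 263256
15391000351 825044220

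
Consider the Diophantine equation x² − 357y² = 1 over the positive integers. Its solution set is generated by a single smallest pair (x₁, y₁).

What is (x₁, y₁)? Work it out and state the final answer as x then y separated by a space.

√357 → a₀=18, period (1,8,2,8,1,36); ℓ=6 even so k=5
k=0  a_k=18  p_k/q_k = 18/1
k=1  a_k=1  p_k/q_k = 19/1
…
k=3  a_k=2  p_k/q_k = 359/19
k=4  a_k=8  p_k/q_k = 3042/161
k=5  a_k=1  p_k/q_k = 3401/180
fundamental: x₁=3401, y₁=180  (since 11566801 − 357·32400 = 1)

3401 180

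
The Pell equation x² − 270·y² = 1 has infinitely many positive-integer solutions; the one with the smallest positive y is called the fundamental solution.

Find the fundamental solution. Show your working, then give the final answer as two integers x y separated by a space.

5291 322

√270 = [16; 2,3,6,3,2,32, …], period ℓ=6 (even) → k=5
step 0: (16, 1)  from 16·(1,0) + (0,1)
step 1: (33, 2)  from 2·(16,1) + (1,0)
…
step 3: (723, 44)  from 6·(115,7) + (33,2)
step 4: (2284, 139)  from 3·(723,44) + (115,7)
step 5: (5291, 322)  from 2·(2284,139) + (723,44)
→ (5291, 322).  Check: 5291²=27994681, 270·322²=27994680, difference 1.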